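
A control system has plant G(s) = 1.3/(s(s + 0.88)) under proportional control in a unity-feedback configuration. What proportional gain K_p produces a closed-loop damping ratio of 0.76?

K_p = 0.258

Closed-loop characteristic equation: s² + 0.88s + K_p·1.3 = 0.
So ω_n = √(1.3K_p) and 2ζω_n = 0.88, giving ζ = 0.88/(2√(1.3K_p)).
Setting ζ = 0.76: √(1.3K_p) = 0.88/(2·0.76) = 0.5789, so K_p = 0.3352/1.3 = 0.258.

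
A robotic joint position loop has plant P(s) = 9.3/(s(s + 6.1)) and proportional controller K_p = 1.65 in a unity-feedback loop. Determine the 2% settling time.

Closed-loop characteristic equation: s² + 6.1s + 15.35 = 0, so ω_n = 3.917 rad/s and ζ = 6.1/(2·3.917) = 0.7786.
2% settling time T_s ≈ 4/(ζω_n) = 4/3.05 = 1.31 s.

T_s ≈ 1.31 s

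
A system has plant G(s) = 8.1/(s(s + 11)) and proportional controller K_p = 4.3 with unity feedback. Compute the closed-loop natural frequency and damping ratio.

The closed-loop denominator is s(s+11) + 4.3·8.1 = s² + 11s + 34.83.
Matching s² + 2ζω_n s + ω_n²: ω_n = √34.83 = 5.902 rad/s and 2ζω_n = 11, so ζ = 11/(2·5.902) = 0.932.

ω_n = 5.9 rad/s, ζ = 0.932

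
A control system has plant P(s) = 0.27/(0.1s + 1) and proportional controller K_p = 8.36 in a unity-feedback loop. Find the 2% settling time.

Closed loop: T(s) = K_p·P/(1+K_p·P) = 2.257/(0.1s + 1 + 2.257), with pole at s = −(1 + 2.257)/0.1 = −32.57.
τ = 1/32.57 = 0.0307 s, so 2% settling time ≈ 4τ = 0.123 s.

T_s ≈ 0.123 s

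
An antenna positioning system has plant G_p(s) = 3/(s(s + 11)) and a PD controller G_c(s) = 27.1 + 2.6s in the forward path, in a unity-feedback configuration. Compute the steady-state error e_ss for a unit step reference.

The open loop G_c(s)G_p(s) has a pole at the origin (type 1), so the static position error constant is infinite and e_ss = 1/(1+∞) = 0.

0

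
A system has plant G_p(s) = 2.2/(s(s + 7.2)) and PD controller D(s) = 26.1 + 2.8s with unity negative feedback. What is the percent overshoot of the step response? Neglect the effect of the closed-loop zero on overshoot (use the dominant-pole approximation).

0.283%

Forward path: (26.1 + 2.8s)·2.2/(s(s+7.2)). The closed-loop characteristic equation is s² + (7.2 + 2.2·2.8)s + 2.2·26.1 = 0.
That is s² + 13.36s + 57.42 = 0, so ω_n = 7.578 rad/s and ζ = 13.36/(2·7.578) = 0.8815.
%OS = 100·exp(−πζ/√(1−ζ²)) = 0.283%.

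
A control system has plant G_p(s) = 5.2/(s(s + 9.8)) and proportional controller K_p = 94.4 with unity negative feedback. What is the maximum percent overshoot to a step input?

Closed-loop characteristic equation: s² + 9.8s + 490.9 = 0, so ω_n = 22.16 rad/s and ζ = 9.8/(2·22.16) = 0.2212.
%OS = 100·exp(−πζ/√(1−ζ²)) = 100·exp(−π·0.2212/√0.9511) = 49%.

49%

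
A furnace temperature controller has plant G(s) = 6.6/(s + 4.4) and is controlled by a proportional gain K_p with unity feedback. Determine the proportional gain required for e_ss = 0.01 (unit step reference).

K_p = 66

Steady-state error for a unit step on this type-0 loop is 1/(1 + K_p·G(0)).
G(0) = 1.5. Require 1/(1 + K_p·1.5) = 0.01, so 1 + 1.5·K_p = 100.
K_p = (100 − 1)/1.5 = 66.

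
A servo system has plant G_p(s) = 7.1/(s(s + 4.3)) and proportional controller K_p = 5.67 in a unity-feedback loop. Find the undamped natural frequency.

ω_n = 6.34 rad/s

With unity feedback the closed-loop characteristic equation is s² + 4.3s + 5.67·7.1 = s² + 4.3s + 40.26 = 0.
So ω_n² = 40.26 ⇒ ω_n = 6.345 rad/s, and ζ = 4.3/(2ω_n) = 0.339.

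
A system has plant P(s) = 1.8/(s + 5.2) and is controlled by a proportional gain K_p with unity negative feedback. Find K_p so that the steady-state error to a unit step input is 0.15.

K_p = 16.4

The loop is type 0, so e_ss(step) = 1/(1 + K_pos) with K_pos = K_p·P(0).
P(0) = 0.3462. Require 1/(1 + K_p·0.3462) = 0.15, so 1 + 0.3462·K_p = 6.667.
K_p = (6.667 − 1)/0.3462 = 16.4.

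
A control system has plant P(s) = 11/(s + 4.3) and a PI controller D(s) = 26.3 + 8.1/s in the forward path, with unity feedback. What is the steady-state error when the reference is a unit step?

The open loop D(s)P(s) has a pole at the origin (type 1), so the static position error constant is infinite and e_ss = 1/(1+∞) = 0.

0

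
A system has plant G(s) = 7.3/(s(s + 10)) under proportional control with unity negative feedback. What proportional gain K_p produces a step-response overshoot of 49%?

From %OS = 100·exp(−πζ/√(1−ζ²)) = 49%, ζ = −ln(0.49)/√(π²+ln²(0.49)) = 0.2214.
Characteristic equation s² + 10s + 7.3K_p = 0 gives ζ = 10/(2√(7.3K_p)).
Setting ζ = 0.2214: √(7.3K_p) = 10/(2·0.2214) = 22.58, so K_p = 509.9/7.3 = 69.8.

K_p = 69.8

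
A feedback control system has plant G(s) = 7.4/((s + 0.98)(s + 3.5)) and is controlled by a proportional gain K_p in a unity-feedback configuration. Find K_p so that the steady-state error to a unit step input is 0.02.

K_p = 22.7

The loop is type 0, so e_ss(step) = 1/(1 + K_pos) with K_pos = K_p·G(0).
G(0) = 2.157. Require 1/(1 + K_p·2.157) = 0.02, so 1 + 2.157·K_p = 50.
K_p = (50 − 1)/2.157 = 22.7.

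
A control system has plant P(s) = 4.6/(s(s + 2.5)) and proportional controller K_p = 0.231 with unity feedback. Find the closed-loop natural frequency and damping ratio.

ω_n = 1.03 rad/s, ζ = 1.21

1 + K_p·P(s) = 0 gives s² + 2.5s + 1.063 = 0.
Matching s² + 2ζω_n s + ω_n²: ω_n = √1.063 = 1.031 rad/s and 2ζω_n = 2.5, so ζ = 2.5/(2·1.031) = 1.21.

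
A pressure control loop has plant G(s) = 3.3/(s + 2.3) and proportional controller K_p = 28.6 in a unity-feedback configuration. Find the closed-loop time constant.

τ = 0.0103 s

Closed-loop transfer function: T(s) = K_p·G(s)/(1 + K_p·G(s)) = 94.38/(s + 2.3 + 94.38) = 94.38/(s + 96.68).
Time constant τ = 1/96.68 = 0.0103 s.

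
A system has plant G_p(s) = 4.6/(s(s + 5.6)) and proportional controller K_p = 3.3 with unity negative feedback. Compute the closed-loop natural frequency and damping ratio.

With unity feedback the closed-loop characteristic equation is s² + 5.6s + 3.3·4.6 = s² + 5.6s + 15.18 = 0.
So ω_n² = 15.18 ⇒ ω_n = 3.896 rad/s, and ζ = 5.6/(2ω_n) = 0.719.

ω_n = 3.9 rad/s, ζ = 0.719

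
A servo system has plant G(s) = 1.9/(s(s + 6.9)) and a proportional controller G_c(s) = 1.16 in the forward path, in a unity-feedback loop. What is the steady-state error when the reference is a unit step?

The open loop G_c(s)G(s) has a pole at the origin (type 1), so the static position error constant is infinite and e_ss = 1/(1+∞) = 0.

0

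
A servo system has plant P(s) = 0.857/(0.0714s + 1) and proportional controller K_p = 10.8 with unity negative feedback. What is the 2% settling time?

T_s ≈ 0.0278 s

Closed loop: T(s) = K_p·P/(1+K_p·P) = 9.256/(0.0714s + 1 + 9.256), with pole at s = −(1 + 9.256)/0.0714 = −143.6.
τ = 1/143.6 = 0.006962 s, so 2% settling time ≈ 4τ = 0.0278 s.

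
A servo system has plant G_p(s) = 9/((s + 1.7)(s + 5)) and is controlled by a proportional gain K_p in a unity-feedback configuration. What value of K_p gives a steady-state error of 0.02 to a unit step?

K_p = 46.3

Steady-state error for a unit step on this type-0 loop is 1/(1 + K_p·G_p(0)).
G_p(0) = 1.059. Require 1/(1 + K_p·1.059) = 0.02, so 1 + 1.059·K_p = 50.
K_p = (50 − 1)/1.059 = 46.3.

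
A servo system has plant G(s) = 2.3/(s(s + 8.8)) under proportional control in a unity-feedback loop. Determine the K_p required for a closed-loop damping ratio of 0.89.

Closed-loop characteristic equation: s² + 8.8s + K_p·2.3 = 0.
So ω_n = √(2.3K_p) and 2ζω_n = 8.8, giving ζ = 8.8/(2√(2.3K_p)).
Setting ζ = 0.89: √(2.3K_p) = 8.8/(2·0.89) = 4.944, so K_p = 24.44/2.3 = 10.6.

K_p = 10.6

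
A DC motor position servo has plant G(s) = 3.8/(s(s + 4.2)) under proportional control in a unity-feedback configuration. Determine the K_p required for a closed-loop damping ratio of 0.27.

K_p = 15.9

Closed-loop characteristic equation: s² + 4.2s + K_p·3.8 = 0.
So ω_n = √(3.8K_p) and 2ζω_n = 4.2, giving ζ = 4.2/(2√(3.8K_p)).
Setting ζ = 0.27: √(3.8K_p) = 4.2/(2·0.27) = 7.778, so K_p = 60.49/3.8 = 15.9.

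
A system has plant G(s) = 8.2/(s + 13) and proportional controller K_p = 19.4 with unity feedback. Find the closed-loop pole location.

Closed-loop transfer function: T(s) = K_p·G(s)/(1 + K_p·G(s)) = 159.1/(s + 13 + 159.1) = 159.1/(s + 172.1).
The closed-loop pole is at s = −172.1.

s = -172.1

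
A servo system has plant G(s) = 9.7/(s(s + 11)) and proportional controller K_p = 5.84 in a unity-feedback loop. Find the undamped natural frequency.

ω_n = 7.53 rad/s

The closed-loop denominator is s(s+11) + 5.84·9.7 = s² + 11s + 56.65.
So ω_n² = 56.65 ⇒ ω_n = 7.526 rad/s, and ζ = 11/(2ω_n) = 0.731.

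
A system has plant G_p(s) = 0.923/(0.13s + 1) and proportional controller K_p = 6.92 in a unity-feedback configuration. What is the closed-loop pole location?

s = -56.82

Closed loop: T(s) = K_p·G_p/(1+K_p·G_p) = 6.387/(0.13s + 1 + 6.387), with pole at s = −(1 + 6.387)/0.13 = −56.82.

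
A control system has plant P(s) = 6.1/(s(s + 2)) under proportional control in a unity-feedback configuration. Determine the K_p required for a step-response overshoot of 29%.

From %OS = 100·exp(−πζ/√(1−ζ²)) = 29%, ζ = −ln(0.29)/√(π²+ln²(0.29)) = 0.3666.
Characteristic equation s² + 2s + 6.1K_p = 0 gives ζ = 2/(2√(6.1K_p)).
Setting ζ = 0.3666: √(6.1K_p) = 2/(2·0.3666) = 2.728, so K_p = 7.441/6.1 = 1.22.

K_p = 1.22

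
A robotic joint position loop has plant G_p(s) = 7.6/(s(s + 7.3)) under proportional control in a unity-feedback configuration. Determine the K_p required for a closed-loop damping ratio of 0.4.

Closed-loop characteristic equation: s² + 7.3s + K_p·7.6 = 0.
So ω_n = √(7.6K_p) and 2ζω_n = 7.3, giving ζ = 7.3/(2√(7.6K_p)).
Setting ζ = 0.4: √(7.6K_p) = 7.3/(2·0.4) = 9.125, so K_p = 83.27/7.6 = 11.

K_p = 11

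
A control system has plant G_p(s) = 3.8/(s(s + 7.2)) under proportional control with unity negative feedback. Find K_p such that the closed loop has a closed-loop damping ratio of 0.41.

Closed-loop characteristic equation: s² + 7.2s + K_p·3.8 = 0.
So ω_n = √(3.8K_p) and 2ζω_n = 7.2, giving ζ = 7.2/(2√(3.8K_p)).
Setting ζ = 0.41: √(3.8K_p) = 7.2/(2·0.41) = 8.78, so K_p = 77.1/3.8 = 20.3.

K_p = 20.3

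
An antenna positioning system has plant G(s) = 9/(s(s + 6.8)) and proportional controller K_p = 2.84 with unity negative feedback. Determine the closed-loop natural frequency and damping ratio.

ω_n = 5.06 rad/s, ζ = 0.673

1 + K_p·G(s) = 0 gives s² + 6.8s + 25.56 = 0.
So ω_n² = 25.56 ⇒ ω_n = 5.056 rad/s, and ζ = 6.8/(2ω_n) = 0.673.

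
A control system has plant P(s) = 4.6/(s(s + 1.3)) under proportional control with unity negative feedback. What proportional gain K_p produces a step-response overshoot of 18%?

From %OS = 100·exp(−πζ/√(1−ζ²)) = 18%, ζ = −ln(0.18)/√(π²+ln²(0.18)) = 0.4791.
Characteristic equation s² + 1.3s + 4.6K_p = 0 gives ζ = 1.3/(2√(4.6K_p)).
Setting ζ = 0.4791: √(4.6K_p) = 1.3/(2·0.4791) = 1.357, so K_p = 1.841/4.6 = 0.4.

K_p = 0.4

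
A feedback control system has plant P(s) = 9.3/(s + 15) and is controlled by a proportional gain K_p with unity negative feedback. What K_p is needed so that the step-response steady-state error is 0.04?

K_p = 38.7

Steady-state error for a unit step on this type-0 loop is 1/(1 + K_p·P(0)).
P(0) = 0.62. Require 1/(1 + K_p·0.62) = 0.04, so 1 + 0.62·K_p = 25.
K_p = (25 − 1)/0.62 = 38.7.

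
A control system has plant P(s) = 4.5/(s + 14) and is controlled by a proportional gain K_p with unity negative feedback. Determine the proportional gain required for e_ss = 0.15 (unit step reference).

For a type-0 loop with proportional control, e_ss = 1/(1 + K_p·P(0)).
P(0) = 0.3214. Require 1/(1 + K_p·0.3214) = 0.15, so 1 + 0.3214·K_p = 6.667.
K_p = (6.667 − 1)/0.3214 = 17.6.

K_p = 17.6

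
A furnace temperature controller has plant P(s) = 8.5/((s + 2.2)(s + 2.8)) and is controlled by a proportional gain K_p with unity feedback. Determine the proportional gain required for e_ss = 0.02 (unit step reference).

K_p = 35.5

Steady-state error for a unit step on this type-0 loop is 1/(1 + K_p·P(0)).
P(0) = 1.38. Require 1/(1 + K_p·1.38) = 0.02, so 1 + 1.38·K_p = 50.
K_p = (50 − 1)/1.38 = 35.5.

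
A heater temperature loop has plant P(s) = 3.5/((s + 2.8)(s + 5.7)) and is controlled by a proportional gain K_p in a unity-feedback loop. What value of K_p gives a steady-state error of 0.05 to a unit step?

For a type-0 loop with proportional control, e_ss = 1/(1 + K_p·P(0)).
P(0) = 0.2193. Require 1/(1 + K_p·0.2193) = 0.05, so 1 + 0.2193·K_p = 20.
K_p = (20 − 1)/0.2193 = 86.6.

K_p = 86.6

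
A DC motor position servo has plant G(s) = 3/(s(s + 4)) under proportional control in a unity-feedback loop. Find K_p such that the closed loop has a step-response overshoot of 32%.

K_p = 11.5

From %OS = 100·exp(−πζ/√(1−ζ²)) = 32%, ζ = −ln(0.32)/√(π²+ln²(0.32)) = 0.341.
Characteristic equation s² + 4s + 3K_p = 0 gives ζ = 4/(2√(3K_p)).
Setting ζ = 0.341: √(3K_p) = 4/(2·0.341) = 5.866, so K_p = 34.41/3 = 11.5.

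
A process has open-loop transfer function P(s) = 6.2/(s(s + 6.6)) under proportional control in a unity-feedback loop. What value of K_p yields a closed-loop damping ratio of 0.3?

K_p = 19.5

Closed-loop characteristic equation: s² + 6.6s + K_p·6.2 = 0.
So ω_n = √(6.2K_p) and 2ζω_n = 6.6, giving ζ = 6.6/(2√(6.2K_p)).
Setting ζ = 0.3: √(6.2K_p) = 6.6/(2·0.3) = 11, so K_p = 121/6.2 = 19.5.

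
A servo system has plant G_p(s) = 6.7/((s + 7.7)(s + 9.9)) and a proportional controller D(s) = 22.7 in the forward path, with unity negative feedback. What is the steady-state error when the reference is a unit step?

0.334

The loop is type 0. Static position error constant K_pos = D(0)·G_p(0) = 22.7·0.08789 = 1.995.
Steady-state error to a unit step: e_ss = 1/(1+K_pos) = 1/2.995 = 0.334.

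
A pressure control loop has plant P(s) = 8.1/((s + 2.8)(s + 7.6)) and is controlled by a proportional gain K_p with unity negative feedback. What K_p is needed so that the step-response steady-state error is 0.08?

Steady-state error for a unit step on this type-0 loop is 1/(1 + K_p·P(0)).
P(0) = 0.3806. Require 1/(1 + K_p·0.3806) = 0.08, so 1 + 0.3806·K_p = 12.5.
K_p = (12.5 − 1)/0.3806 = 30.2.

K_p = 30.2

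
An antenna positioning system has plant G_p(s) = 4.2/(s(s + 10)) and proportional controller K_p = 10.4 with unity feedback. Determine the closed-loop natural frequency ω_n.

With unity feedback the closed-loop characteristic equation is s² + 10s + 10.4·4.2 = s² + 10s + 43.68 = 0.
So ω_n² = 43.68 ⇒ ω_n = 6.609 rad/s, and ζ = 10/(2ω_n) = 0.757.

ω_n = 6.61 rad/s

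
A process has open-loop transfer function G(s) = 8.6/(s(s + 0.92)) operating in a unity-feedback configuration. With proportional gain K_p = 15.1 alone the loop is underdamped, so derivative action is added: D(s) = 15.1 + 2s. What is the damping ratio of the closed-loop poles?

ζ = 0.795

Forward path: (15.1 + 2s)·8.6/(s(s+0.92)). The closed-loop characteristic equation is s² + (0.92 + 8.6·2)s + 8.6·15.1 = 0.
That is s² + 18.12s + 129.9 = 0, so ω_n = 11.4 rad/s and ζ = 18.12/(2·11.4) = 0.795.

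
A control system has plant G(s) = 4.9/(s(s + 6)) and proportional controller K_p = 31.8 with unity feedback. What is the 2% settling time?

The closed-loop denominator s² + 6s + 155.8 gives ω_n = √155.8 = 12.48 and ζ = 6/(2ω_n) = 0.2403.
2% settling time T_s ≈ 4/(ζω_n) = 4/3 = 1.33 s.

T_s ≈ 1.33 s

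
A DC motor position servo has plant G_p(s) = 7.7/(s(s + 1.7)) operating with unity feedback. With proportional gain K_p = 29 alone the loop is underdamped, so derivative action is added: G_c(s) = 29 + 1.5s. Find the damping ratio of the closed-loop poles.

ζ = 0.443

Forward path: (29 + 1.5s)·7.7/(s(s+1.7)). The closed-loop characteristic equation is s² + (1.7 + 7.7·1.5)s + 7.7·29 = 0.
That is s² + 13.25s + 223.3 = 0, so ω_n = 14.94 rad/s and ζ = 13.25/(2·14.94) = 0.4433.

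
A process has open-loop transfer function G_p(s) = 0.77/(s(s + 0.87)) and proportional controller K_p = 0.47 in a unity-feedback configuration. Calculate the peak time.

T_p = 7.56 s

From 1 + K_pG_p(s) = 0: s² + 0.87s + 0.3619 = 0 ⇒ ω_n = 0.6016, ζ = 0.7231.
Damped frequency ω_d = ω_n√(1−ζ²) = 0.4155 rad/s, so peak time T_p = π/ω_d = 7.56 s.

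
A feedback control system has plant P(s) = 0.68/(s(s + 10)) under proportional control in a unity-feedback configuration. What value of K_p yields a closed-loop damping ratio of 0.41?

K_p = 219

Closed-loop characteristic equation: s² + 10s + K_p·0.68 = 0.
So ω_n = √(0.68K_p) and 2ζω_n = 10, giving ζ = 10/(2√(0.68K_p)).
Setting ζ = 0.41: √(0.68K_p) = 10/(2·0.41) = 12.2, so K_p = 148.7/0.68 = 219.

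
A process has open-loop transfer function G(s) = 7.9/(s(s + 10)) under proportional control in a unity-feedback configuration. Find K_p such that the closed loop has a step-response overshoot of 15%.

From %OS = 100·exp(−πζ/√(1−ζ²)) = 15%, ζ = −ln(0.15)/√(π²+ln²(0.15)) = 0.5169.
Characteristic equation s² + 10s + 7.9K_p = 0 gives ζ = 10/(2√(7.9K_p)).
Setting ζ = 0.5169: √(7.9K_p) = 10/(2·0.5169) = 9.672, so K_p = 93.56/7.9 = 11.8.

K_p = 11.8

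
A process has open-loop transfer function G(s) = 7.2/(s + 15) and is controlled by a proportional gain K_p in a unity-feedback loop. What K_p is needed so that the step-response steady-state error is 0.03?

K_p = 67.4

For a type-0 loop with proportional control, e_ss = 1/(1 + K_p·G(0)).
G(0) = 0.48. Require 1/(1 + K_p·0.48) = 0.03, so 1 + 0.48·K_p = 33.33.
K_p = (33.33 − 1)/0.48 = 67.4.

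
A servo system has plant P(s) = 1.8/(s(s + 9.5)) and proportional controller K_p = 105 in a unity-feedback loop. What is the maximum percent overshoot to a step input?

31.5%

The closed-loop denominator s² + 9.5s + 189 gives ω_n = √189 = 13.75 and ζ = 9.5/(2ω_n) = 0.3455.
%OS = 100·exp(−πζ/√(1−ζ²)) = 100·exp(−π·0.3455/√0.8806) = 31.5%.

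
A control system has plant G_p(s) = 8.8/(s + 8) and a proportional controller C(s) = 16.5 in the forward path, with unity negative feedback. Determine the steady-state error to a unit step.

0.0522

The loop is type 0. Static position error constant K_pos = C(0)·G_p(0) = 16.5·1.1 = 18.15.
Steady-state error to a unit step: e_ss = 1/(1+K_pos) = 1/19.15 = 0.0522.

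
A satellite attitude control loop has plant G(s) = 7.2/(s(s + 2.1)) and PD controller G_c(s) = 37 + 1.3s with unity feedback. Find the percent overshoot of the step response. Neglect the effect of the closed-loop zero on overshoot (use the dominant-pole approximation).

30.8%

Forward path: (37 + 1.3s)·7.2/(s(s+2.1)). The closed-loop characteristic equation is s² + (2.1 + 7.2·1.3)s + 7.2·37 = 0.
That is s² + 11.46s + 266.4 = 0, so ω_n = 16.32 rad/s and ζ = 11.46/(2·16.32) = 0.3511.
%OS = 100·exp(−πζ/√(1−ζ²)) = 30.8%.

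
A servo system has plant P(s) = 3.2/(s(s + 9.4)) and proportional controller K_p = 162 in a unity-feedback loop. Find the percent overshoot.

51.5%

The closed-loop denominator s² + 9.4s + 518.4 gives ω_n = √518.4 = 22.77 and ζ = 9.4/(2ω_n) = 0.2064.
%OS = 100·exp(−πζ/√(1−ζ²)) = 100·exp(−π·0.2064/√0.9574) = 51.5%.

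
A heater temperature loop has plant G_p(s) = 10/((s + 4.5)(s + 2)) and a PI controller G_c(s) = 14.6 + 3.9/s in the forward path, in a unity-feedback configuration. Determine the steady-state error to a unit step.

0

The open loop G_c(s)G_p(s) has a pole at the origin (type 1), so the static position error constant is infinite and e_ss = 1/(1+∞) = 0.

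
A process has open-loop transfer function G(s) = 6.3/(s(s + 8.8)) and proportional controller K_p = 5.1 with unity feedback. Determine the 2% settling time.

The closed-loop denominator s² + 8.8s + 32.13 gives ω_n = √32.13 = 5.668 and ζ = 8.8/(2ω_n) = 0.7762.
2% settling time T_s ≈ 4/(ζω_n) = 4/4.4 = 0.909 s.

T_s ≈ 0.909 s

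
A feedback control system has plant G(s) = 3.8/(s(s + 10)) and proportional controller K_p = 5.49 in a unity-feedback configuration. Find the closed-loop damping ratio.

The closed-loop denominator is s(s+10) + 5.49·3.8 = s² + 10s + 20.86.
Matching s² + 2ζω_n s + ω_n²: ω_n = √20.86 = 4.567 rad/s and 2ζω_n = 10, so ζ = 10/(2·4.567) = 1.09.

ζ = 1.09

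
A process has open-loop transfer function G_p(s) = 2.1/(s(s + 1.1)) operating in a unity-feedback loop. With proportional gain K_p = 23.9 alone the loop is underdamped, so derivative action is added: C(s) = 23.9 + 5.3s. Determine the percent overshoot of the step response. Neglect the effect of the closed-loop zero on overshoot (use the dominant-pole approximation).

Forward path: (23.9 + 5.3s)·2.1/(s(s+1.1)). The closed-loop characteristic equation is s² + (1.1 + 2.1·5.3)s + 2.1·23.9 = 0.
That is s² + 12.23s + 50.19 = 0, so ω_n = 7.084 rad/s and ζ = 12.23/(2·7.084) = 0.8632.
%OS = 100·exp(−πζ/√(1−ζ²)) = 0.465%.

0.465%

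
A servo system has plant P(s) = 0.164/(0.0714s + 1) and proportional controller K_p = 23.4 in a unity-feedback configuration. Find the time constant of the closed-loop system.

Closed loop: T(s) = K_p·P/(1+K_p·P) = 3.838/(0.0714s + 1 + 3.838), with pole at s = −(1 + 3.838)/0.0714 = −67.75.
Closed-loop time constant τ = 1/67.75 = 0.0148 s.

τ = 0.0148 s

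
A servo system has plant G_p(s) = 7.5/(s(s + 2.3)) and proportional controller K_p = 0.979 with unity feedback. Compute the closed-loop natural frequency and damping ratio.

ω_n = 2.71 rad/s, ζ = 0.424

The closed-loop denominator is s(s+2.3) + 0.979·7.5 = s² + 2.3s + 7.343.
So ω_n² = 7.343 ⇒ ω_n = 2.71 rad/s, and ζ = 2.3/(2ω_n) = 0.424.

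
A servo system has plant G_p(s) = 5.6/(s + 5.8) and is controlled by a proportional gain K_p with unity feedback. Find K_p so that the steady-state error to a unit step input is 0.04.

The loop is type 0, so e_ss(step) = 1/(1 + K_pos) with K_pos = K_p·G_p(0).
G_p(0) = 0.9655. Require 1/(1 + K_p·0.9655) = 0.04, so 1 + 0.9655·K_p = 25.
K_p = (25 − 1)/0.9655 = 24.9.

K_p = 24.9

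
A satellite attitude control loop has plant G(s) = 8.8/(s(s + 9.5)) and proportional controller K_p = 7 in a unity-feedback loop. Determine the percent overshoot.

From 1 + K_pG(s) = 0: s² + 9.5s + 61.6 = 0 ⇒ ω_n = 7.849, ζ = 0.6052.
%OS = 100·exp(−πζ/√(1−ζ²)) = 100·exp(−π·0.6052/√0.6337) = 9.18%.

9.18%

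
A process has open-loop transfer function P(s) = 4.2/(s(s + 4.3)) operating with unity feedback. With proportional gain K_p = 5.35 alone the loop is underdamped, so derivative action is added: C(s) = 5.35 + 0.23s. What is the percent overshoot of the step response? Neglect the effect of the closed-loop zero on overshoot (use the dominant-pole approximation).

12.3%

Forward path: (5.35 + 0.23s)·4.2/(s(s+4.3)). The closed-loop characteristic equation is s² + (4.3 + 4.2·0.23)s + 4.2·5.35 = 0.
That is s² + 5.266s + 22.47 = 0, so ω_n = 4.74 rad/s and ζ = 5.266/(2·4.74) = 0.5555.
%OS = 100·exp(−πζ/√(1−ζ²)) = 12.3%.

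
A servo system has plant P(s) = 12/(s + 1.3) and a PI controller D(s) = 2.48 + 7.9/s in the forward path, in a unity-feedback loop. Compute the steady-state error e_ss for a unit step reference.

The open loop D(s)P(s) has a pole at the origin (type 1), so the static position error constant is infinite and e_ss = 1/(1+∞) = 0.

0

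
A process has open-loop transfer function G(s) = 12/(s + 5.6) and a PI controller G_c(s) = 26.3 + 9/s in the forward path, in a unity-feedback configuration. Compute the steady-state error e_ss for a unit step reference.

The open loop G_c(s)G(s) has a pole at the origin (type 1), so the static position error constant is infinite and e_ss = 1/(1+∞) = 0.

0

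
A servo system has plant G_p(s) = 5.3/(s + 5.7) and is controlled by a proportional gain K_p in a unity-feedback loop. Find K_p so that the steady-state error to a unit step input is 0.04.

Steady-state error for a unit step on this type-0 loop is 1/(1 + K_p·G_p(0)).
G_p(0) = 0.9298. Require 1/(1 + K_p·0.9298) = 0.04, so 1 + 0.9298·K_p = 25.
K_p = (25 − 1)/0.9298 = 25.8.

K_p = 25.8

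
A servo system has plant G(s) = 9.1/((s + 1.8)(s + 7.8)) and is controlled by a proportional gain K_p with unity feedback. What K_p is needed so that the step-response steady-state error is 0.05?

The loop is type 0, so e_ss(step) = 1/(1 + K_pos) with K_pos = K_p·G(0).
G(0) = 0.6481. Require 1/(1 + K_p·0.6481) = 0.05, so 1 + 0.6481·K_p = 20.
K_p = (20 − 1)/0.6481 = 29.3.

K_p = 29.3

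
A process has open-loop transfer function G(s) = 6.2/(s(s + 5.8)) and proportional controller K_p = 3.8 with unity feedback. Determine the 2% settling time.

T_s ≈ 1.38 s

The closed-loop denominator s² + 5.8s + 23.56 gives ω_n = √23.56 = 4.854 and ζ = 5.8/(2ω_n) = 0.5975.
2% settling time T_s ≈ 4/(ζω_n) = 4/2.9 = 1.38 s.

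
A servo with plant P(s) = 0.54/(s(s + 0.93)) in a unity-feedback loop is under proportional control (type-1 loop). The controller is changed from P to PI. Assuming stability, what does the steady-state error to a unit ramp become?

0

The integrator raises the loop to type 2, so K_v → ∞ and e_ss to a ramp is zero.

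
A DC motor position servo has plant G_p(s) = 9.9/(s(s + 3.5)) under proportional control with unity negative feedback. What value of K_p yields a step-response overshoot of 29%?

K_p = 2.3

From %OS = 100·exp(−πζ/√(1−ζ²)) = 29%, ζ = −ln(0.29)/√(π²+ln²(0.29)) = 0.3666.
Characteristic equation s² + 3.5s + 9.9K_p = 0 gives ζ = 3.5/(2√(9.9K_p)).
Setting ζ = 0.3666: √(9.9K_p) = 3.5/(2·0.3666) = 4.774, so K_p = 22.79/9.9 = 2.3.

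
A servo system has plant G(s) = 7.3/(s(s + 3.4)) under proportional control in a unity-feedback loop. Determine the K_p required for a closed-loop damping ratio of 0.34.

Closed-loop characteristic equation: s² + 3.4s + K_p·7.3 = 0.
So ω_n = √(7.3K_p) and 2ζω_n = 3.4, giving ζ = 3.4/(2√(7.3K_p)).
Setting ζ = 0.34: √(7.3K_p) = 3.4/(2·0.34) = 5, so K_p = 25/7.3 = 3.42.

K_p = 3.42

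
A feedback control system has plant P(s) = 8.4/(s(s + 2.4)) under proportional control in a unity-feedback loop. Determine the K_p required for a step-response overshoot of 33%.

K_p = 1.55

From %OS = 100·exp(−πζ/√(1−ζ²)) = 33%, ζ = −ln(0.33)/√(π²+ln²(0.33)) = 0.3328.
Characteristic equation s² + 2.4s + 8.4K_p = 0 gives ζ = 2.4/(2√(8.4K_p)).
Setting ζ = 0.3328: √(8.4K_p) = 2.4/(2·0.3328) = 3.606, so K_p = 13/8.4 = 1.55.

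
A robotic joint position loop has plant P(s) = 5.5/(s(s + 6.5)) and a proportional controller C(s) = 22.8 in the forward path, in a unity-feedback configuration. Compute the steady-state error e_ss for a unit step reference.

The open loop C(s)P(s) has a pole at the origin (type 1), so the static position error constant is infinite and e_ss = 1/(1+∞) = 0.

0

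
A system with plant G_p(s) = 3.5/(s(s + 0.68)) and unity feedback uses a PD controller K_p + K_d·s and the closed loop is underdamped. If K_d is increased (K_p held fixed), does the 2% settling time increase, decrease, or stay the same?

Characteristic equation s² + (0.68 + 3.5K_d)s + 3.5K_p = 0: raising K_d increases ζω_n = (0.68+3.5K_d)/2 while the loop stays underdamped, so T_s ≈ 4/(ζω_n) decreases.

decrease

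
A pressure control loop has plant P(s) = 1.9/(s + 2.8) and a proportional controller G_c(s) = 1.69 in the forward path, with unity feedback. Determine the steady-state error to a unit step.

0.466

The loop is type 0. Static position error constant K_pos = G_c(0)·P(0) = 1.69·0.6786 = 1.147.
Steady-state error to a unit step: e_ss = 1/(1+K_pos) = 1/2.147 = 0.466.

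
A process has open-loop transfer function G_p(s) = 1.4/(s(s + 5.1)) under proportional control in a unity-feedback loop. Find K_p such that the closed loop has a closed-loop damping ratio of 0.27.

Closed-loop characteristic equation: s² + 5.1s + K_p·1.4 = 0.
So ω_n = √(1.4K_p) and 2ζω_n = 5.1, giving ζ = 5.1/(2√(1.4K_p)).
Setting ζ = 0.27: √(1.4K_p) = 5.1/(2·0.27) = 9.444, so K_p = 89.2/1.4 = 63.7.

K_p = 63.7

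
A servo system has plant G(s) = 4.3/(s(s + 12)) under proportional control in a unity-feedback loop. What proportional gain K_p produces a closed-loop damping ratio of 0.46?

K_p = 39.6

Closed-loop characteristic equation: s² + 12s + K_p·4.3 = 0.
So ω_n = √(4.3K_p) and 2ζω_n = 12, giving ζ = 12/(2√(4.3K_p)).
Setting ζ = 0.46: √(4.3K_p) = 12/(2·0.46) = 13.04, so K_p = 170.1/4.3 = 39.6.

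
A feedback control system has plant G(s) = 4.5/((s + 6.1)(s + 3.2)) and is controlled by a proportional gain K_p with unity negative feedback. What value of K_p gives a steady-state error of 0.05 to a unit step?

K_p = 82.4

The loop is type 0, so e_ss(step) = 1/(1 + K_pos) with K_pos = K_p·G(0).
G(0) = 0.2305. Require 1/(1 + K_p·0.2305) = 0.05, so 1 + 0.2305·K_p = 20.
K_p = (20 − 1)/0.2305 = 82.4.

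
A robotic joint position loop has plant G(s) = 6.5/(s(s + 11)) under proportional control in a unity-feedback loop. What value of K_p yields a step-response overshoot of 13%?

From %OS = 100·exp(−πζ/√(1−ζ²)) = 13%, ζ = −ln(0.13)/√(π²+ln²(0.13)) = 0.5446.
Characteristic equation s² + 11s + 6.5K_p = 0 gives ζ = 11/(2√(6.5K_p)).
Setting ζ = 0.5446: √(6.5K_p) = 11/(2·0.5446) = 10.1, so K_p = 102/6.5 = 15.7.

K_p = 15.7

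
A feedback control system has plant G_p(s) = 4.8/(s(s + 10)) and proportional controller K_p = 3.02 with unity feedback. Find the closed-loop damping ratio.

The closed-loop denominator is s(s+10) + 3.02·4.8 = s² + 10s + 14.5.
Matching s² + 2ζω_n s + ω_n²: ω_n = √14.5 = 3.807 rad/s and 2ζω_n = 10, so ζ = 10/(2·3.807) = 1.31.

ζ = 1.31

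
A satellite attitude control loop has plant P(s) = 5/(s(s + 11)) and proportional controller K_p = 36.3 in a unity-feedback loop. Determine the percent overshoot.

The closed-loop denominator s² + 11s + 181.5 gives ω_n = √181.5 = 13.47 and ζ = 11/(2ω_n) = 0.4082.
%OS = 100·exp(−πζ/√(1−ζ²)) = 100·exp(−π·0.4082/√0.8333) = 24.5%.

24.5%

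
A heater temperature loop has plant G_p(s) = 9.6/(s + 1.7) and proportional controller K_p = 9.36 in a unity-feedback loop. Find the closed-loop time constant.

Closed-loop transfer function: T(s) = K_p·G_p(s)/(1 + K_p·G_p(s)) = 89.86/(s + 1.7 + 89.86) = 89.86/(s + 91.56).
Time constant τ = 1/91.56 = 0.0109 s.

τ = 0.0109 s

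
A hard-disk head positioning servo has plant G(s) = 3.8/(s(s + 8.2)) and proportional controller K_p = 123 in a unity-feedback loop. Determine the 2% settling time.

T_s ≈ 0.976 s

Closed-loop characteristic equation: s² + 8.2s + 467.4 = 0, so ω_n = 21.62 rad/s and ζ = 8.2/(2·21.62) = 0.1896.
2% settling time T_s ≈ 4/(ζω_n) = 4/4.1 = 0.976 s.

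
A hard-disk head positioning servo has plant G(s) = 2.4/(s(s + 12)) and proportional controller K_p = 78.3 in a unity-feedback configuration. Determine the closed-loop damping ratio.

The closed-loop denominator is s(s+12) + 78.3·2.4 = s² + 12s + 187.9.
Matching s² + 2ζω_n s + ω_n²: ω_n = √187.9 = 13.71 rad/s and 2ζω_n = 12, so ζ = 12/(2·13.71) = 0.438.

ζ = 0.438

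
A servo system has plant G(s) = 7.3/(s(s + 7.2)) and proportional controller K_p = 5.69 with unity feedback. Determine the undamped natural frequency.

1 + K_p·G(s) = 0 gives s² + 7.2s + 41.54 = 0.
So ω_n² = 41.54 ⇒ ω_n = 6.445 rad/s, and ζ = 7.2/(2ω_n) = 0.559.

ω_n = 6.44 rad/s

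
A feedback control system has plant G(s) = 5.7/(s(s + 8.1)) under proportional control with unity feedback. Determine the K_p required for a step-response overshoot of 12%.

K_p = 9.2

From %OS = 100·exp(−πζ/√(1−ζ²)) = 12%, ζ = −ln(0.12)/√(π²+ln²(0.12)) = 0.5594.
Characteristic equation s² + 8.1s + 5.7K_p = 0 gives ζ = 8.1/(2√(5.7K_p)).
Setting ζ = 0.5594: √(5.7K_p) = 8.1/(2·0.5594) = 7.24, so K_p = 52.41/5.7 = 9.2.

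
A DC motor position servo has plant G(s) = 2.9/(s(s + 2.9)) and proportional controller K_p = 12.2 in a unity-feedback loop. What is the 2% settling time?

The closed-loop denominator s² + 2.9s + 35.38 gives ω_n = √35.38 = 5.948 and ζ = 2.9/(2ω_n) = 0.2438.
2% settling time T_s ≈ 4/(ζω_n) = 4/1.45 = 2.76 s.

T_s ≈ 2.76 s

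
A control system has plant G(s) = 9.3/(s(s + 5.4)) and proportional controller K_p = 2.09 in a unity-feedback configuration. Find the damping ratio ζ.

With unity feedback the closed-loop characteristic equation is s² + 5.4s + 2.09·9.3 = s² + 5.4s + 19.44 = 0.
Matching s² + 2ζω_n s + ω_n²: ω_n = √19.44 = 4.409 rad/s and 2ζω_n = 5.4, so ζ = 5.4/(2·4.409) = 0.612.

ζ = 0.612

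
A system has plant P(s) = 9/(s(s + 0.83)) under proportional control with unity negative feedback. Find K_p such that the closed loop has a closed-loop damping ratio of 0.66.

K_p = 0.0439

Closed-loop characteristic equation: s² + 0.83s + K_p·9 = 0.
So ω_n = √(9K_p) and 2ζω_n = 0.83, giving ζ = 0.83/(2√(9K_p)).
Setting ζ = 0.66: √(9K_p) = 0.83/(2·0.66) = 0.6288, so K_p = 0.3954/9 = 0.0439.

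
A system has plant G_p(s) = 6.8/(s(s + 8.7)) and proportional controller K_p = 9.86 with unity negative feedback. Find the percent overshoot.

13.9%

From 1 + K_pG_p(s) = 0: s² + 8.7s + 67.05 = 0 ⇒ ω_n = 8.188, ζ = 0.5312.
%OS = 100·exp(−πζ/√(1−ζ²)) = 100·exp(−π·0.5312/√0.7178) = 13.9%.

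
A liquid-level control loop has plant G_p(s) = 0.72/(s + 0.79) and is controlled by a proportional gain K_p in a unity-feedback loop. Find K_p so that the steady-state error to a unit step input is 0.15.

K_p = 6.22

The loop is type 0, so e_ss(step) = 1/(1 + K_pos) with K_pos = K_p·G_p(0).
G_p(0) = 0.9114. Require 1/(1 + K_p·0.9114) = 0.15, so 1 + 0.9114·K_p = 6.667.
K_p = (6.667 − 1)/0.9114 = 6.22.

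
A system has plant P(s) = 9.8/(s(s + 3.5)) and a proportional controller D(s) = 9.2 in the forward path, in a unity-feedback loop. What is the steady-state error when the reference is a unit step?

0

The open loop D(s)P(s) has a pole at the origin (type 1), so the static position error constant is infinite and e_ss = 1/(1+∞) = 0.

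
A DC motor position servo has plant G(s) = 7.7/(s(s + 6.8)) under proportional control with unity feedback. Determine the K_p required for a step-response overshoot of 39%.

K_p = 18.2

From %OS = 100·exp(−πζ/√(1−ζ²)) = 39%, ζ = −ln(0.39)/√(π²+ln²(0.39)) = 0.2871.
Characteristic equation s² + 6.8s + 7.7K_p = 0 gives ζ = 6.8/(2√(7.7K_p)).
Setting ζ = 0.2871: √(7.7K_p) = 6.8/(2·0.2871) = 11.84, so K_p = 140.2/7.7 = 18.2.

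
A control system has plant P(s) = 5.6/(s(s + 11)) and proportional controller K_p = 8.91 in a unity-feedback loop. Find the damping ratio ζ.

ζ = 0.779

The closed-loop denominator is s(s+11) + 8.91·5.6 = s² + 11s + 49.9.
Matching s² + 2ζω_n s + ω_n²: ω_n = √49.9 = 7.064 rad/s and 2ζω_n = 11, so ζ = 11/(2·7.064) = 0.779.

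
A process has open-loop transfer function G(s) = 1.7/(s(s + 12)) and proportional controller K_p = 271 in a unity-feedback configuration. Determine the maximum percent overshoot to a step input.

Closed-loop characteristic equation: s² + 12s + 460.7 = 0, so ω_n = 21.46 rad/s and ζ = 12/(2·21.46) = 0.2795.
%OS = 100·exp(−πζ/√(1−ζ²)) = 100·exp(−π·0.2795/√0.9219) = 40.1%.

40.1%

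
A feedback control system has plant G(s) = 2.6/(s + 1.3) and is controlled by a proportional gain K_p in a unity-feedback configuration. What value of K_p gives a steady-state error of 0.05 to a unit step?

Steady-state error for a unit step on this type-0 loop is 1/(1 + K_p·G(0)).
G(0) = 2. Require 1/(1 + K_p·2) = 0.05, so 1 + 2·K_p = 20.
K_p = (20 − 1)/2 = 9.5.

K_p = 9.5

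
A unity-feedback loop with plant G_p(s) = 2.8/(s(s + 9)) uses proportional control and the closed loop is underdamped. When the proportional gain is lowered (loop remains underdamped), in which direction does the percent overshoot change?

decrease

ζ = 9/(2√(2.8K_p)) rises as K_p falls; higher damping means less overshoot.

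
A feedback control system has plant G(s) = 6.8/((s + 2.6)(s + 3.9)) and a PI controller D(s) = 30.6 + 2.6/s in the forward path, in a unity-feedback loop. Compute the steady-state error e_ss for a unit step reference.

The open loop D(s)G(s) has a pole at the origin (type 1), so the static position error constant is infinite and e_ss = 1/(1+∞) = 0.

0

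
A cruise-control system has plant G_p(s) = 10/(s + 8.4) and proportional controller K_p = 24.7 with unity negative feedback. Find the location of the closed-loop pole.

s = -255.4

Closed-loop transfer function: T(s) = K_p·G_p(s)/(1 + K_p·G_p(s)) = 247/(s + 8.4 + 247) = 247/(s + 255.4).
The closed-loop pole is at s = −255.4.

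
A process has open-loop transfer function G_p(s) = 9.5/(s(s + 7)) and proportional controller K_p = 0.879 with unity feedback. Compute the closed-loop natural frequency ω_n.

The closed-loop denominator is s(s+7) + 0.879·9.5 = s² + 7s + 8.351.
Matching s² + 2ζω_n s + ω_n²: ω_n = √8.351 = 2.89 rad/s and 2ζω_n = 7, so ζ = 7/(2·2.89) = 1.21.

ω_n = 2.89 rad/s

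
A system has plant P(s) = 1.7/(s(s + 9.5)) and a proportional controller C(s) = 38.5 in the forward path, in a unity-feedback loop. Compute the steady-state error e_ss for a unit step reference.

The open loop C(s)P(s) has a pole at the origin (type 1), so the static position error constant is infinite and e_ss = 1/(1+∞) = 0.

0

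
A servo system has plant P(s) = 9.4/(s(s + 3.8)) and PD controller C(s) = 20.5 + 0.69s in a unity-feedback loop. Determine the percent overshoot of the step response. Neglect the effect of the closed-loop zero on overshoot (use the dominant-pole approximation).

28.6%

Forward path: (20.5 + 0.69s)·9.4/(s(s+3.8)). The closed-loop characteristic equation is s² + (3.8 + 9.4·0.69)s + 9.4·20.5 = 0.
That is s² + 10.29s + 192.7 = 0, so ω_n = 13.88 rad/s and ζ = 10.29/(2·13.88) = 0.3705.
%OS = 100·exp(−πζ/√(1−ζ²)) = 28.6%.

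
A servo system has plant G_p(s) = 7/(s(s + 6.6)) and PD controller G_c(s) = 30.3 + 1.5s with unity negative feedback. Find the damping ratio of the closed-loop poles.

ζ = 0.587

Forward path: (30.3 + 1.5s)·7/(s(s+6.6)). The closed-loop characteristic equation is s² + (6.6 + 7·1.5)s + 7·30.3 = 0.
That is s² + 17.1s + 212.1 = 0, so ω_n = 14.56 rad/s and ζ = 17.1/(2·14.56) = 0.5871.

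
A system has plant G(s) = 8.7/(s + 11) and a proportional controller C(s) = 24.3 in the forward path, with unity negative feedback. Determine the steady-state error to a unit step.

The loop is type 0. Static position error constant K_pos = C(0)·G(0) = 24.3·0.7909 = 19.22.
Steady-state error to a unit step: e_ss = 1/(1+K_pos) = 1/20.22 = 0.0495.

0.0495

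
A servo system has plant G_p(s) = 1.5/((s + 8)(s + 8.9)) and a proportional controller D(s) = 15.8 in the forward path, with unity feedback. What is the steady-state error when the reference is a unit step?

The loop is type 0. Static position error constant K_pos = D(0)·G_p(0) = 15.8·0.02107 = 0.3329.
Steady-state error to a unit step: e_ss = 1/(1+K_pos) = 1/1.333 = 0.75.

0.75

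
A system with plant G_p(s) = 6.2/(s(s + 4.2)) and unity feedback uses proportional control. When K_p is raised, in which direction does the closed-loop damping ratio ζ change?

decrease

ζ = 4.2/(2√(6.2K_p)); increasing K_p raises the denominator, so ζ falls.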